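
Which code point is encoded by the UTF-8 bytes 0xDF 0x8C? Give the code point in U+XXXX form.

U+07CC

Leading byte 0xDF = 11011111 matches 110xxxxx → 2-byte sequence.
Byte 1: 0xDF = 11011111, payload 11111 (5 bits).
Byte 2: 0x8C = 10001100 (10xxxxxx ✓), payload 001100.
Concatenate: 11111001100 = 0x7CC (11 bits → U+07CC).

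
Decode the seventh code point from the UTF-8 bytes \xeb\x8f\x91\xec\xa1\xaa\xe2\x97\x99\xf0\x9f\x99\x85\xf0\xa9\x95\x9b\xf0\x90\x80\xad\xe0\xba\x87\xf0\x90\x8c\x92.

Offset 0: leading byte 0xEB = 11101011 → 3-byte char #1 = EB 8F 91.
Offset 3: leading byte 0xEC = 11101100 → 3-byte char #2 = EC A1 AA.
Offset 6: leading byte 0xE2 = 11100010 → 3-byte char #3 = E2 97 99.
Offset 9: leading byte 0xF0 = 11110000 → 4-byte char #4 = F0 9F 99 85.
Offset 13: leading byte 0xF0 = 11110000 → 4-byte char #5 = F0 A9 95 9B.
Offset 17: leading byte 0xF0 = 11110000 → 4-byte char #6 = F0 90 80 AD.
Offset 21: leading byte 0xE0 = 11100000 → 3-byte char #7 = E0 BA 87.
Leading byte 0xE0 = 11100000 matches 1110xxxx → 3-byte sequence.
Byte 1: 0xE0 = 11100000, payload 0000 (4 bits).
Byte 2: 0xBA = 10111010 (10xxxxxx ✓), payload 111010.
Byte 3: 0x87 = 10000111 (10xxxxxx ✓), payload 000111.
Concatenate: 0000111010000111 = 0xE87 (16 bits → U+0E87).

U+0E87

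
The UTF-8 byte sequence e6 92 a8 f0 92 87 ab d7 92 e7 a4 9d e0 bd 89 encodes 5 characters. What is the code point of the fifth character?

U+0F49

Offset 0: leading byte 0xE6 = 11100110 → 3-byte char #1 = E6 92 A8.
Offset 3: leading byte 0xF0 = 11110000 → 4-byte char #2 = F0 92 87 AB.
Offset 7: leading byte 0xD7 = 11010111 → 2-byte char #3 = D7 92.
Offset 9: leading byte 0xE7 = 11100111 → 3-byte char #4 = E7 A4 9D.
Offset 12: leading byte 0xE0 = 11100000 → 3-byte char #5 = E0 BD 89.
Leading byte 0xE0 = 11100000 matches 1110xxxx → 3-byte sequence.
Byte 1: 0xE0 = 11100000, payload 0000 (4 bits).
Byte 2: 0xBD = 10111101 (10xxxxxx ✓), payload 111101.
Byte 3: 0x89 = 10001001 (10xxxxxx ✓), payload 001001.
Concatenate: 0000111101001001 = 0xF49 (16 bits → U+0F49).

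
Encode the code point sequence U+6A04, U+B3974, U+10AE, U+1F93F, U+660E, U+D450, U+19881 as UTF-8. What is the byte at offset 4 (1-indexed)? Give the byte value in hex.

0xF2

1-indexed offset 4 is 0-indexed offset 3.
U+6A04 → 3-byte form E6 A8 84 at offsets 0–2.
U+B3974 → 4-byte form F2 B3 A5 B4 at offsets 3–6.
Offset 3 falls in char 2's range; it's byte 1 of F2 B3 A5 B4 = 0xF2.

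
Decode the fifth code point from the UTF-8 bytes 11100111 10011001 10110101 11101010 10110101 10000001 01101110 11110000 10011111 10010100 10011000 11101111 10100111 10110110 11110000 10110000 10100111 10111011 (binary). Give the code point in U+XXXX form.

U+F9F6

Offset 0: leading byte 0xE7 = 11100111 → 3-byte char #1 = E7 99 B5.
Offset 3: leading byte 0xEA = 11101010 → 3-byte char #2 = EA B5 81.
Offset 6: leading byte 0x6E = 01101110 → 1-byte char #3 = 6E.
Offset 7: leading byte 0xF0 = 11110000 → 4-byte char #4 = F0 9F 94 98.
Offset 11: leading byte 0xEF = 11101111 → 3-byte char #5 = EF A7 B6.
Leading byte 0xEF = 11101111 matches 1110xxxx → 3-byte sequence.
Byte 1: 0xEF = 11101111, payload 1111 (4 bits).
Byte 2: 0xA7 = 10100111 (10xxxxxx ✓), payload 100111.
Byte 3: 0xB6 = 10110110 (10xxxxxx ✓), payload 110110.
Concatenate: 1111100111110110 = 0xF9F6 (16 bits → U+F9F6).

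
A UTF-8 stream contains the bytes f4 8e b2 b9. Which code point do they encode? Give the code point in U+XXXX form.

U+10ECB9

Leading byte 0xF4 = 11110100 matches 11110xxx → 4-byte sequence.
Byte 1: 0xF4 = 11110100, payload 100 (3 bits).
Byte 2: 0x8E = 10001110 (10xxxxxx ✓), payload 001110.
Byte 3: 0xB2 = 10110010 (10xxxxxx ✓), payload 110010.
Byte 4: 0xB9 = 10111001 (10xxxxxx ✓), payload 111001.
Concatenate: 100001110110010111001 = 0x10ECB9 (21 bits → U+10ECB9).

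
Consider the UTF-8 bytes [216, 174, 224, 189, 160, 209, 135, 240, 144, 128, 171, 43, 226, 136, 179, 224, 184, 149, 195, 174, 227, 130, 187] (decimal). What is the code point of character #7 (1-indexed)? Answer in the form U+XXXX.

Offset 0: leading byte 0xD8 = 11011000 → 2-byte char #1 = D8 AE.
Offset 2: leading byte 0xE0 = 11100000 → 3-byte char #2 = E0 BD A0.
Offset 5: leading byte 0xD1 = 11010001 → 2-byte char #3 = D1 87.
Offset 7: leading byte 0xF0 = 11110000 → 4-byte char #4 = F0 90 80 AB.
Offset 11: leading byte 0x2B = 00101011 → 1-byte char #5 = 2B.
Offset 12: leading byte 0xE2 = 11100010 → 3-byte char #6 = E2 88 B3.
Offset 15: leading byte 0xE0 = 11100000 → 3-byte char #7 = E0 B8 95.
Leading byte 0xE0 = 11100000 matches 1110xxxx → 3-byte sequence.
Byte 1: 0xE0 = 11100000, payload 0000 (4 bits).
Byte 2: 0xB8 = 10111000 (10xxxxxx ✓), payload 111000.
Byte 3: 0x95 = 10010101 (10xxxxxx ✓), payload 010101.
Concatenate: 0000111000010101 = 0xE15 (16 bits → U+0E15).

U+0E15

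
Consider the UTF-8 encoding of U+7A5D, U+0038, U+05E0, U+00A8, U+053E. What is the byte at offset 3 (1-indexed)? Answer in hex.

1-indexed offset 3 is 0-indexed offset 2.
U+7A5D → 3-byte form E7 A9 9D at offsets 0–2.
Offset 2 falls in char 1's range; it's byte 3 of E7 A9 9D = 0x9D.

0x9D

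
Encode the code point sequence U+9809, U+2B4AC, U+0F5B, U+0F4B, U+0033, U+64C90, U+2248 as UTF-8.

U+9809: 3-byte form → E9 A0 89.
U+2B4AC: 4-byte form → F0 AB 92 AC.
U+0F5B: 3-byte form → E0 BD 9B.
U+0F4B: 3-byte form → E0 BD 8B.
U+0033: 1-byte form → 33.
U+64C90: 4-byte form → F1 A4 B2 90.
U+2248: 3-byte form → E2 89 88.
Concatenated (21 bytes): E9 A0 89 F0 AB 92 AC E0 BD 9B E0 BD 8B 33 F1 A4 B2 90 E2 89 88.

E9 A0 89 F0 AB 92 AC E0 BD 9B E0 BD 8B 33 F1 A4 B2 90 E2 89 88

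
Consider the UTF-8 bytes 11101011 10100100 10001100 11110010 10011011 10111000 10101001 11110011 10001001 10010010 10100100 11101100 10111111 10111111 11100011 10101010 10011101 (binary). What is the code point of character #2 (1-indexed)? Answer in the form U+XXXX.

U+9BE29

Offset 0: leading byte 0xEB = 11101011 → 3-byte char #1 = EB A4 8C.
Offset 3: leading byte 0xF2 = 11110010 → 4-byte char #2 = F2 9B B8 A9.
Leading byte 0xF2 = 11110010 matches 11110xxx → 4-byte sequence.
Byte 1: 0xF2 = 11110010, payload 010 (3 bits).
Byte 2: 0x9B = 10011011 (10xxxxxx ✓), payload 011011.
Byte 3: 0xB8 = 10111000 (10xxxxxx ✓), payload 111000.
Byte 4: 0xA9 = 10101001 (10xxxxxx ✓), payload 101001.
Concatenate: 010011011111000101001 = 0x9BE29 (21 bits → U+9BE29).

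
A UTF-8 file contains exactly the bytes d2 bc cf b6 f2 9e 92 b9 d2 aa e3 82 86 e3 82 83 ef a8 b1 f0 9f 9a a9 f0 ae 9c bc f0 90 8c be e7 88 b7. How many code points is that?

11

Byte at offset 0: 0xD2 = 11010010 → 2-byte char (#1). Advance 2.
Byte at offset 2: 0xCF = 11001111 → 2-byte char (#2). Advance 2.
Byte at offset 4: 0xF2 = 11110010 → 4-byte char (#3). Advance 4.
Byte at offset 8: 0xD2 = 11010010 → 2-byte char (#4). Advance 2.
Byte at offset 10: 0xE3 = 11100011 → 3-byte char (#5). Advance 3.
Byte at offset 13: 0xE3 = 11100011 → 3-byte char (#6). Advance 3.
Byte at offset 16: 0xEF = 11101111 → 3-byte char (#7). Advance 3.
Byte at offset 19: 0xF0 = 11110000 → 4-byte char (#8). Advance 4.
Byte at offset 23: 0xF0 = 11110000 → 4-byte char (#9). Advance 4.
Byte at offset 27: 0xF0 = 11110000 → 4-byte char (#10). Advance 4.
Byte at offset 31: 0xE7 = 11100111 → 3-byte char (#11). Advance 3.
Reached end at offset 34 after 11 code points.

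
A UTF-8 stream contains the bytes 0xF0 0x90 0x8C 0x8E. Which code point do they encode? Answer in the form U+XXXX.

Leading byte 0xF0 = 11110000 matches 11110xxx → 4-byte sequence.
Byte 1: 0xF0 = 11110000, payload 000 (3 bits).
Byte 2: 0x90 = 10010000 (10xxxxxx ✓), payload 010000.
Byte 3: 0x8C = 10001100 (10xxxxxx ✓), payload 001100.
Byte 4: 0x8E = 10001110 (10xxxxxx ✓), payload 001110.
Concatenate: 000010000001100001110 = 0x1030E (21 bits → U+1030E).

U+1030E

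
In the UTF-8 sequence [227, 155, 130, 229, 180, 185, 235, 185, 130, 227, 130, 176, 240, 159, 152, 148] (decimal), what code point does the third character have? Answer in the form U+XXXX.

U+BE42

Offset 0: leading byte 0xE3 = 11100011 → 3-byte char #1 = E3 9B 82.
Offset 3: leading byte 0xE5 = 11100101 → 3-byte char #2 = E5 B4 B9.
Offset 6: leading byte 0xEB = 11101011 → 3-byte char #3 = EB B9 82.
Leading byte 0xEB = 11101011 matches 1110xxxx → 3-byte sequence.
Byte 1: 0xEB = 11101011, payload 1011 (4 bits).
Byte 2: 0xB9 = 10111001 (10xxxxxx ✓), payload 111001.
Byte 3: 0x82 = 10000010 (10xxxxxx ✓), payload 000010.
Concatenate: 1011111001000010 = 0xBE42 (16 bits → U+BE42).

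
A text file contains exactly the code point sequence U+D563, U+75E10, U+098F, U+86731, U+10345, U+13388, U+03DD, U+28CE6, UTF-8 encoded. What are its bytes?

ED 95 A3 F1 B5 B8 90 E0 A6 8F F2 86 9C B1 F0 90 8D 85 F0 93 8E 88 CF 9D F0 A8 B3 A6

U+D563: 3-byte form → ED 95 A3.
U+75E10: 4-byte form → F1 B5 B8 90.
U+098F: 3-byte form → E0 A6 8F.
U+86731: 4-byte form → F2 86 9C B1.
U+10345: 4-byte form → F0 90 8D 85.
U+13388: 4-byte form → F0 93 8E 88.
U+03DD: 2-byte form → CF 9D.
U+28CE6: 4-byte form → F0 A8 B3 A6.
Concatenated (28 bytes): ED 95 A3 F1 B5 B8 90 E0 A6 8F F2 86 9C B1 F0 90 8D 85 F0 93 8E 88 CF 9D F0 A8 B3 A6.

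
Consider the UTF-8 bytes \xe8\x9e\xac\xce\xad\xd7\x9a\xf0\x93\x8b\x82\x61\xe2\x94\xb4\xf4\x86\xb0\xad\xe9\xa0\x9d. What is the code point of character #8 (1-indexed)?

Offset 0: leading byte 0xE8 = 11101000 → 3-byte char #1 = E8 9E AC.
Offset 3: leading byte 0xCE = 11001110 → 2-byte char #2 = CE AD.
Offset 5: leading byte 0xD7 = 11010111 → 2-byte char #3 = D7 9A.
Offset 7: leading byte 0xF0 = 11110000 → 4-byte char #4 = F0 93 8B 82.
Offset 11: leading byte 0x61 = 01100001 → 1-byte char #5 = 61.
Offset 12: leading byte 0xE2 = 11100010 → 3-byte char #6 = E2 94 B4.
Offset 15: leading byte 0xF4 = 11110100 → 4-byte char #7 = F4 86 B0 AD.
Offset 19: leading byte 0xE9 = 11101001 → 3-byte char #8 = E9 A0 9D.
Leading byte 0xE9 = 11101001 matches 1110xxxx → 3-byte sequence.
Byte 1: 0xE9 = 11101001, payload 1001 (4 bits).
Byte 2: 0xA0 = 10100000 (10xxxxxx ✓), payload 100000.
Byte 3: 0x9D = 10011101 (10xxxxxx ✓), payload 011101.
Concatenate: 1001100000011101 = 0x981D (16 bits → U+981D).

U+981D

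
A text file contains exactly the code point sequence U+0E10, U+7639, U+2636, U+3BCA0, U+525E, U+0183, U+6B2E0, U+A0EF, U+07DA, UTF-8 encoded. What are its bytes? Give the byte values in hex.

E0 B8 90 E7 98 B9 E2 98 B6 F0 BB B2 A0 E5 89 9E C6 83 F1 AB 8B A0 EA 83 AF DF 9A

U+0E10: 3-byte form → E0 B8 90.
U+7639: 3-byte form → E7 98 B9.
U+2636: 3-byte form → E2 98 B6.
U+3BCA0: 4-byte form → F0 BB B2 A0.
U+525E: 3-byte form → E5 89 9E.
U+0183: 2-byte form → C6 83.
U+6B2E0: 4-byte form → F1 AB 8B A0.
U+A0EF: 3-byte form → EA 83 AF.
U+07DA: 2-byte form → DF 9A.
Concatenated (27 bytes): E0 B8 90 E7 98 B9 E2 98 B6 F0 BB B2 A0 E5 89 9E C6 83 F1 AB 8B A0 EA 83 AF DF 9A.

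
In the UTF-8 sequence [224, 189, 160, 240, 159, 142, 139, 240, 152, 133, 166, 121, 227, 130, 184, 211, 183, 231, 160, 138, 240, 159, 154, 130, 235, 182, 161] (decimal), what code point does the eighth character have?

Offset 0: leading byte 0xE0 = 11100000 → 3-byte char #1 = E0 BD A0.
Offset 3: leading byte 0xF0 = 11110000 → 4-byte char #2 = F0 9F 8E 8B.
Offset 7: leading byte 0xF0 = 11110000 → 4-byte char #3 = F0 98 85 A6.
Offset 11: leading byte 0x79 = 01111001 → 1-byte char #4 = 79.
Offset 12: leading byte 0xE3 = 11100011 → 3-byte char #5 = E3 82 B8.
Offset 15: leading byte 0xD3 = 11010011 → 2-byte char #6 = D3 B7.
Offset 17: leading byte 0xE7 = 11100111 → 3-byte char #7 = E7 A0 8A.
Offset 20: leading byte 0xF0 = 11110000 → 4-byte char #8 = F0 9F 9A 82.
Leading byte 0xF0 = 11110000 matches 11110xxx → 4-byte sequence.
Byte 1: 0xF0 = 11110000, payload 000 (3 bits).
Byte 2: 0x9F = 10011111 (10xxxxxx ✓), payload 011111.
Byte 3: 0x9A = 10011010 (10xxxxxx ✓), payload 011010.
Byte 4: 0x82 = 10000010 (10xxxxxx ✓), payload 000010.
Concatenate: 000011111011010000010 = 0x1F682 (21 bits → U+1F682).

U+1F682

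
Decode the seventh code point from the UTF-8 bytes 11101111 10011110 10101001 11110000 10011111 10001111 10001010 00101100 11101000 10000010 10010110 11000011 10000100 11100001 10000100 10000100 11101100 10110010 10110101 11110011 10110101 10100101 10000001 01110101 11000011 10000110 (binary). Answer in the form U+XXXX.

U+CCB5

Offset 0: leading byte 0xEF = 11101111 → 3-byte char #1 = EF 9E A9.
Offset 3: leading byte 0xF0 = 11110000 → 4-byte char #2 = F0 9F 8F 8A.
Offset 7: leading byte 0x2C = 00101100 → 1-byte char #3 = 2C.
Offset 8: leading byte 0xE8 = 11101000 → 3-byte char #4 = E8 82 96.
Offset 11: leading byte 0xC3 = 11000011 → 2-byte char #5 = C3 84.
Offset 13: leading byte 0xE1 = 11100001 → 3-byte char #6 = E1 84 84.
Offset 16: leading byte 0xEC = 11101100 → 3-byte char #7 = EC B2 B5.
Leading byte 0xEC = 11101100 matches 1110xxxx → 3-byte sequence.
Byte 1: 0xEC = 11101100, payload 1100 (4 bits).
Byte 2: 0xB2 = 10110010 (10xxxxxx ✓), payload 110010.
Byte 3: 0xB5 = 10110101 (10xxxxxx ✓), payload 110101.
Concatenate: 1100110010110101 = 0xCCB5 (16 bits → U+CCB5).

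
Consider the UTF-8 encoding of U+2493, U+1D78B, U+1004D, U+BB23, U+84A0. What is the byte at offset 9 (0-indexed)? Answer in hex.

U+2493 → 3-byte form E2 92 93 at offsets 0–2.
U+1D78B → 4-byte form F0 9D 9E 8B at offsets 3–6.
U+1004D → 4-byte form F0 90 81 8D at offsets 7–10.
Offset 9 falls in char 3's range; it's byte 3 of F0 90 81 8D = 0x81.

0x81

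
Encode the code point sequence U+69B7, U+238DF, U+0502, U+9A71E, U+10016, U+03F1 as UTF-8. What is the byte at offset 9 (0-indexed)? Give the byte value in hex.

0xF2

U+69B7 → 3-byte form E6 A6 B7 at offsets 0–2.
U+238DF → 4-byte form F0 A3 A3 9F at offsets 3–6.
U+0502 → 2-byte form D4 82 at offsets 7–8.
U+9A71E → 4-byte form F2 9A 9C 9E at offsets 9–12.
Offset 9 falls in char 4's range; it's byte 1 of F2 9A 9C 9E = 0xF2.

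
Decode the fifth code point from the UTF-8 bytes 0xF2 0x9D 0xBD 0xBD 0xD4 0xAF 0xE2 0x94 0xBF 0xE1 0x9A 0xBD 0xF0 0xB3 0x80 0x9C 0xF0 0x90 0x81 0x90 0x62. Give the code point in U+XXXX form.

Offset 0: leading byte 0xF2 = 11110010 → 4-byte char #1 = F2 9D BD BD.
Offset 4: leading byte 0xD4 = 11010100 → 2-byte char #2 = D4 AF.
Offset 6: leading byte 0xE2 = 11100010 → 3-byte char #3 = E2 94 BF.
Offset 9: leading byte 0xE1 = 11100001 → 3-byte char #4 = E1 9A BD.
Offset 12: leading byte 0xF0 = 11110000 → 4-byte char #5 = F0 B3 80 9C.
Leading byte 0xF0 = 11110000 matches 11110xxx → 4-byte sequence.
Byte 1: 0xF0 = 11110000, payload 000 (3 bits).
Byte 2: 0xB3 = 10110011 (10xxxxxx ✓), payload 110011.
Byte 3: 0x80 = 10000000 (10xxxxxx ✓), payload 000000.
Byte 4: 0x9C = 10011100 (10xxxxxx ✓), payload 011100.
Concatenate: 000110011000000011100 = 0x3301C (21 bits → U+3301C).

U+3301C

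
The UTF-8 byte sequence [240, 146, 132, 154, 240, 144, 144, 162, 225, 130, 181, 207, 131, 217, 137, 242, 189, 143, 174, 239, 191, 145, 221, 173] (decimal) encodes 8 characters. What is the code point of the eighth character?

Offset 0: leading byte 0xF0 = 11110000 → 4-byte char #1 = F0 92 84 9A.
Offset 4: leading byte 0xF0 = 11110000 → 4-byte char #2 = F0 90 90 A2.
Offset 8: leading byte 0xE1 = 11100001 → 3-byte char #3 = E1 82 B5.
Offset 11: leading byte 0xCF = 11001111 → 2-byte char #4 = CF 83.
Offset 13: leading byte 0xD9 = 11011001 → 2-byte char #5 = D9 89.
Offset 15: leading byte 0xF2 = 11110010 → 4-byte char #6 = F2 BD 8F AE.
Offset 19: leading byte 0xEF = 11101111 → 3-byte char #7 = EF BF 91.
Offset 22: leading byte 0xDD = 11011101 → 2-byte char #8 = DD AD.
Leading byte 0xDD = 11011101 matches 110xxxxx → 2-byte sequence.
Byte 1: 0xDD = 11011101, payload 11101 (5 bits).
Byte 2: 0xAD = 10101101 (10xxxxxx ✓), payload 101101.
Concatenate: 11101101101 = 0x76D (11 bits → U+076D).

U+076D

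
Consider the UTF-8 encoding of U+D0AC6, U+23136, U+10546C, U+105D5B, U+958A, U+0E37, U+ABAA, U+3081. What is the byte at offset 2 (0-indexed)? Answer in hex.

0xAB

U+D0AC6 → 4-byte form F3 90 AB 86 at offsets 0–3.
Offset 2 falls in char 1's range; it's byte 3 of F3 90 AB 86 = 0xAB.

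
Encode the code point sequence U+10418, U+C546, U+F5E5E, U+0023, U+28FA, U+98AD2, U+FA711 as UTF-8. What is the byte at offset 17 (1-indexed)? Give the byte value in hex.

0x98

1-indexed offset 17 is 0-indexed offset 16.
U+10418 → 4-byte form F0 90 90 98 at offsets 0–3.
U+C546 → 3-byte form EC 95 86 at offsets 4–6.
U+F5E5E → 4-byte form F3 B5 B9 9E at offsets 7–10.
U+0023 → 1-byte form 23 at offsets 11–11.
U+28FA → 3-byte form E2 A3 BA at offsets 12–14.
U+98AD2 → 4-byte form F2 98 AB 92 at offsets 15–18.
Offset 16 falls in char 6's range; it's byte 2 of F2 98 AB 92 = 0x98.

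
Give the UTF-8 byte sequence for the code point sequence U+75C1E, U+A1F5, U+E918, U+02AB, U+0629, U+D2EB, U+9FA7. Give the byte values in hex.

F1 B5 B0 9E EA 87 B5 EE A4 98 CA AB D8 A9 ED 8B AB E9 BE A7

U+75C1E: 4-byte form → F1 B5 B0 9E.
U+A1F5: 3-byte form → EA 87 B5.
U+E918: 3-byte form → EE A4 98.
U+02AB: 2-byte form → CA AB.
U+0629: 2-byte form → D8 A9.
U+D2EB: 3-byte form → ED 8B AB.
U+9FA7: 3-byte form → E9 BE A7.
Concatenated (20 bytes): F1 B5 B0 9E EA 87 B5 EE A4 98 CA AB D8 A9 ED 8B AB E9 BE A7.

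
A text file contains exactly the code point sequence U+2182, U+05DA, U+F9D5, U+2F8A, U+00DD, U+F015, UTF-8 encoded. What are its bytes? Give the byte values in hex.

U+2182: 3-byte form → E2 86 82.
U+05DA: 2-byte form → D7 9A.
U+F9D5: 3-byte form → EF A7 95.
U+2F8A: 3-byte form → E2 BE 8A.
U+00DD: 2-byte form → C3 9D.
U+F015: 3-byte form → EF 80 95.
Concatenated (16 bytes): E2 86 82 D7 9A EF A7 95 E2 BE 8A C3 9D EF 80 95.

E2 86 82 D7 9A EF A7 95 E2 BE 8A C3 9D EF 80 95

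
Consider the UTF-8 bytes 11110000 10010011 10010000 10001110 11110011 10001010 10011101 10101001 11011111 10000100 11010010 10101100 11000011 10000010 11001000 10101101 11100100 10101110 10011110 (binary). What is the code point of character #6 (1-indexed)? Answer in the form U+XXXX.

Offset 0: leading byte 0xF0 = 11110000 → 4-byte char #1 = F0 93 90 8E.
Offset 4: leading byte 0xF3 = 11110011 → 4-byte char #2 = F3 8A 9D A9.
Offset 8: leading byte 0xDF = 11011111 → 2-byte char #3 = DF 84.
Offset 10: leading byte 0xD2 = 11010010 → 2-byte char #4 = D2 AC.
Offset 12: leading byte 0xC3 = 11000011 → 2-byte char #5 = C3 82.
Offset 14: leading byte 0xC8 = 11001000 → 2-byte char #6 = C8 AD.
Leading byte 0xC8 = 11001000 matches 110xxxxx → 2-byte sequence.
Byte 1: 0xC8 = 11001000, payload 01000 (5 bits).
Byte 2: 0xAD = 10101101 (10xxxxxx ✓), payload 101101.
Concatenate: 01000101101 = 0x22D (11 bits → U+022D).

U+022D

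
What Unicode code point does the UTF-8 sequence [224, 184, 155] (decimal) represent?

U+0E1B

Leading byte 0xE0 = 11100000 matches 1110xxxx → 3-byte sequence.
Byte 1: 0xE0 = 11100000, payload 0000 (4 bits).
Byte 2: 0xB8 = 10111000 (10xxxxxx ✓), payload 111000.
Byte 3: 0x9B = 10011011 (10xxxxxx ✓), payload 011011.
Concatenate: 0000111000011011 = 0xE1B (16 bits → U+0E1B).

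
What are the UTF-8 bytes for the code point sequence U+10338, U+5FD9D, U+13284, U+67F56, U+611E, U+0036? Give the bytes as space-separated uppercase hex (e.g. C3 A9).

F0 90 8C B8 F1 9F B6 9D F0 93 8A 84 F1 A7 BD 96 E6 84 9E 36

U+10338: 4-byte form → F0 90 8C B8.
U+5FD9D: 4-byte form → F1 9F B6 9D.
U+13284: 4-byte form → F0 93 8A 84.
U+67F56: 4-byte form → F1 A7 BD 96.
U+611E: 3-byte form → E6 84 9E.
U+0036: 1-byte form → 36.
Concatenated (20 bytes): F0 90 8C B8 F1 9F B6 9D F0 93 8A 84 F1 A7 BD 96 E6 84 9E 36.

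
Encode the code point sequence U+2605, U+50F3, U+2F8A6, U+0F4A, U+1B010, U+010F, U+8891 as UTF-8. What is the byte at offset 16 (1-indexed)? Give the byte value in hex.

0x80

1-indexed offset 16 is 0-indexed offset 15.
U+2605 → 3-byte form E2 98 85 at offsets 0–2.
U+50F3 → 3-byte form E5 83 B3 at offsets 3–5.
U+2F8A6 → 4-byte form F0 AF A2 A6 at offsets 6–9.
U+0F4A → 3-byte form E0 BD 8A at offsets 10–12.
U+1B010 → 4-byte form F0 9B 80 90 at offsets 13–16.
Offset 15 falls in char 5's range; it's byte 3 of F0 9B 80 90 = 0x80.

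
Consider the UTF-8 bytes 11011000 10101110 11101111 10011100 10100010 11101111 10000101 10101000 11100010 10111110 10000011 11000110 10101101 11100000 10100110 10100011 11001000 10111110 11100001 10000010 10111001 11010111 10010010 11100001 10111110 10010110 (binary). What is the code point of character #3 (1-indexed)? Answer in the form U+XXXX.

U+F168

Offset 0: leading byte 0xD8 = 11011000 → 2-byte char #1 = D8 AE.
Offset 2: leading byte 0xEF = 11101111 → 3-byte char #2 = EF 9C A2.
Offset 5: leading byte 0xEF = 11101111 → 3-byte char #3 = EF 85 A8.
Leading byte 0xEF = 11101111 matches 1110xxxx → 3-byte sequence.
Byte 1: 0xEF = 11101111, payload 1111 (4 bits).
Byte 2: 0x85 = 10000101 (10xxxxxx ✓), payload 000101.
Byte 3: 0xA8 = 10101000 (10xxxxxx ✓), payload 101000.
Concatenate: 1111000101101000 = 0xF168 (16 bits → U+F168).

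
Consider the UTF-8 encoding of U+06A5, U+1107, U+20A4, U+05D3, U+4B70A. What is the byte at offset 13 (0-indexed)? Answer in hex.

0x8A

U+06A5 → 2-byte form DA A5 at offsets 0–1.
U+1107 → 3-byte form E1 84 87 at offsets 2–4.
U+20A4 → 3-byte form E2 82 A4 at offsets 5–7.
U+05D3 → 2-byte form D7 93 at offsets 8–9.
U+4B70A → 4-byte form F1 8B 9C 8A at offsets 10–13.
Offset 13 falls in char 5's range; it's byte 4 of F1 8B 9C 8A = 0x8A.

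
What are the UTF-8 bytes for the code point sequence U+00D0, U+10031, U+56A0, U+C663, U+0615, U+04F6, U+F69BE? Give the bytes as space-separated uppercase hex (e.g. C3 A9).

U+00D0: 2-byte form → C3 90.
U+10031: 4-byte form → F0 90 80 B1.
U+56A0: 3-byte form → E5 9A A0.
U+C663: 3-byte form → EC 99 A3.
U+0615: 2-byte form → D8 95.
U+04F6: 2-byte form → D3 B6.
U+F69BE: 4-byte form → F3 B6 A6 BE.
Concatenated (20 bytes): C3 90 F0 90 80 B1 E5 9A A0 EC 99 A3 D8 95 D3 B6 F3 B6 A6 BE.

C3 90 F0 90 80 B1 E5 9A A0 EC 99 A3 D8 95 D3 B6 F3 B6 A6 BE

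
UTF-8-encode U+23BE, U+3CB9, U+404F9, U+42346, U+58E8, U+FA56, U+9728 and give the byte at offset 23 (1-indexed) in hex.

0xA8

1-indexed offset 23 is 0-indexed offset 22.
U+23BE → 3-byte form E2 8E BE at offsets 0–2.
U+3CB9 → 3-byte form E3 B2 B9 at offsets 3–5.
U+404F9 → 4-byte form F1 80 93 B9 at offsets 6–9.
U+42346 → 4-byte form F1 82 8D 86 at offsets 10–13.
U+58E8 → 3-byte form E5 A3 A8 at offsets 14–16.
U+FA56 → 3-byte form EF A9 96 at offsets 17–19.
U+9728 → 3-byte form E9 9C A8 at offsets 20–22.
Offset 22 falls in char 7's range; it's byte 3 of E9 9C A8 = 0xA8.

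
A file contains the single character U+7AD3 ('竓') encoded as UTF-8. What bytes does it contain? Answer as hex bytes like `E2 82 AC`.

U+7AD3 = 0x7AD3 = 31443 decimal. In range U+0800–U+FFFF → 3-byte form: 1110xxxx 10xxxxxx 10xxxxxx.
Binary (16 bits): 0111101011010011.
Split 4+6+6: 0111 | 101011 | 010011.
Byte 1: 11100111 = 0xE7.
Byte 2: 10101011 = 0xAB.
Byte 3: 10010011 = 0x93.

E7 AB 93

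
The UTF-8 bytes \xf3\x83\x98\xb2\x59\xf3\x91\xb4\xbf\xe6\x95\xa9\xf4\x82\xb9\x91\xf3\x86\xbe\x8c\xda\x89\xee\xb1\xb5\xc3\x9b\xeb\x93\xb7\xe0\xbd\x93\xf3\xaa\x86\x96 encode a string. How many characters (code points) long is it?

12

Byte at offset 0: 0xF3 = 11110011 → 4-byte char (#1). Advance 4.
Byte at offset 4: 0x59 = 01011001 → 1-byte char (#2). Advance 1.
Byte at offset 5: 0xF3 = 11110011 → 4-byte char (#3). Advance 4.
Byte at offset 9: 0xE6 = 11100110 → 3-byte char (#4). Advance 3.
Byte at offset 12: 0xF4 = 11110100 → 4-byte char (#5). Advance 4.
Byte at offset 16: 0xF3 = 11110011 → 4-byte char (#6). Advance 4.
Byte at offset 20: 0xDA = 11011010 → 2-byte char (#7). Advance 2.
Byte at offset 22: 0xEE = 11101110 → 3-byte char (#8). Advance 3.
Byte at offset 25: 0xC3 = 11000011 → 2-byte char (#9). Advance 2.
Byte at offset 27: 0xEB = 11101011 → 3-byte char (#10). Advance 3.
Byte at offset 30: 0xE0 = 11100000 → 3-byte char (#11). Advance 3.
Byte at offset 33: 0xF3 = 11110011 → 4-byte char (#12). Advance 4.
Reached end at offset 37 after 12 code points.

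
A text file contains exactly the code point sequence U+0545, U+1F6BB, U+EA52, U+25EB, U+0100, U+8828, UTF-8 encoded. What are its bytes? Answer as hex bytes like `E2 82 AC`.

U+0545: 2-byte form → D5 85.
U+1F6BB: 4-byte form → F0 9F 9A BB.
U+EA52: 3-byte form → EE A9 92.
U+25EB: 3-byte form → E2 97 AB.
U+0100: 2-byte form → C4 80.
U+8828: 3-byte form → E8 A0 A8.
Concatenated (17 bytes): D5 85 F0 9F 9A BB EE A9 92 E2 97 AB C4 80 E8 A0 A8.

D5 85 F0 9F 9A BB EE A9 92 E2 97 AB C4 80 E8 A0 A8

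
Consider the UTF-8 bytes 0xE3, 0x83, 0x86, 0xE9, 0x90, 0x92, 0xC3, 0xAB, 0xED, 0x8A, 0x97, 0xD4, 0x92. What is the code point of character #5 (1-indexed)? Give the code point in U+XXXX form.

U+0512

Offset 0: leading byte 0xE3 = 11100011 → 3-byte char #1 = E3 83 86.
Offset 3: leading byte 0xE9 = 11101001 → 3-byte char #2 = E9 90 92.
Offset 6: leading byte 0xC3 = 11000011 → 2-byte char #3 = C3 AB.
Offset 8: leading byte 0xED = 11101101 → 3-byte char #4 = ED 8A 97.
Offset 11: leading byte 0xD4 = 11010100 → 2-byte char #5 = D4 92.
Leading byte 0xD4 = 11010100 matches 110xxxxx → 2-byte sequence.
Byte 1: 0xD4 = 11010100, payload 10100 (5 bits).
Byte 2: 0x92 = 10010010 (10xxxxxx ✓), payload 010010.
Concatenate: 10100010010 = 0x512 (11 bits → U+0512).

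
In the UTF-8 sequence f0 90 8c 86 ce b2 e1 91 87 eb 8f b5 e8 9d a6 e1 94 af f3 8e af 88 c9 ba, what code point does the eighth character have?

Offset 0: leading byte 0xF0 = 11110000 → 4-byte char #1 = F0 90 8C 86.
Offset 4: leading byte 0xCE = 11001110 → 2-byte char #2 = CE B2.
Offset 6: leading byte 0xE1 = 11100001 → 3-byte char #3 = E1 91 87.
Offset 9: leading byte 0xEB = 11101011 → 3-byte char #4 = EB 8F B5.
Offset 12: leading byte 0xE8 = 11101000 → 3-byte char #5 = E8 9D A6.
Offset 15: leading byte 0xE1 = 11100001 → 3-byte char #6 = E1 94 AF.
Offset 18: leading byte 0xF3 = 11110011 → 4-byte char #7 = F3 8E AF 88.
Offset 22: leading byte 0xC9 = 11001001 → 2-byte char #8 = C9 BA.
Leading byte 0xC9 = 11001001 matches 110xxxxx → 2-byte sequence.
Byte 1: 0xC9 = 11001001, payload 01001 (5 bits).
Byte 2: 0xBA = 10111010 (10xxxxxx ✓), payload 111010.
Concatenate: 01001111010 = 0x27A (11 bits → U+027A).

U+027A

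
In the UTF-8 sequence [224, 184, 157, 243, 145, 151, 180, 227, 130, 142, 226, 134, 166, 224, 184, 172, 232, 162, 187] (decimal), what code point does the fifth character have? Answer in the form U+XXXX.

Offset 0: leading byte 0xE0 = 11100000 → 3-byte char #1 = E0 B8 9D.
Offset 3: leading byte 0xF3 = 11110011 → 4-byte char #2 = F3 91 97 B4.
Offset 7: leading byte 0xE3 = 11100011 → 3-byte char #3 = E3 82 8E.
Offset 10: leading byte 0xE2 = 11100010 → 3-byte char #4 = E2 86 A6.
Offset 13: leading byte 0xE0 = 11100000 → 3-byte char #5 = E0 B8 AC.
Leading byte 0xE0 = 11100000 matches 1110xxxx → 3-byte sequence.
Byte 1: 0xE0 = 11100000, payload 0000 (4 bits).
Byte 2: 0xB8 = 10111000 (10xxxxxx ✓), payload 111000.
Byte 3: 0xAC = 10101100 (10xxxxxx ✓), payload 101100.
Concatenate: 0000111000101100 = 0xE2C (16 bits → U+0E2C).

U+0E2C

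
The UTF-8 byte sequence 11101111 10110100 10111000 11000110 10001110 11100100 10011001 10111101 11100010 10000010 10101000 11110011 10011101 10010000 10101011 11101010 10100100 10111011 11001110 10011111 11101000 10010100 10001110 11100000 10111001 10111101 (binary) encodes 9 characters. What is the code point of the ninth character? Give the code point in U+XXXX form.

U+0E7D

Offset 0: leading byte 0xEF = 11101111 → 3-byte char #1 = EF B4 B8.
Offset 3: leading byte 0xC6 = 11000110 → 2-byte char #2 = C6 8E.
Offset 5: leading byte 0xE4 = 11100100 → 3-byte char #3 = E4 99 BD.
Offset 8: leading byte 0xE2 = 11100010 → 3-byte char #4 = E2 82 A8.
Offset 11: leading byte 0xF3 = 11110011 → 4-byte char #5 = F3 9D 90 AB.
Offset 15: leading byte 0xEA = 11101010 → 3-byte char #6 = EA A4 BB.
Offset 18: leading byte 0xCE = 11001110 → 2-byte char #7 = CE 9F.
Offset 20: leading byte 0xE8 = 11101000 → 3-byte char #8 = E8 94 8E.
Offset 23: leading byte 0xE0 = 11100000 → 3-byte char #9 = E0 B9 BD.
Leading byte 0xE0 = 11100000 matches 1110xxxx → 3-byte sequence.
Byte 1: 0xE0 = 11100000, payload 0000 (4 bits).
Byte 2: 0xB9 = 10111001 (10xxxxxx ✓), payload 111001.
Byte 3: 0xBD = 10111101 (10xxxxxx ✓), payload 111101.
Concatenate: 0000111001111101 = 0xE7D (16 bits → U+0E7D).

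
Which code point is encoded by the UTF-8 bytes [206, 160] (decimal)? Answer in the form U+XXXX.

U+03A0

Leading byte 0xCE = 11001110 matches 110xxxxx → 2-byte sequence.
Byte 1: 0xCE = 11001110, payload 01110 (5 bits).
Byte 2: 0xA0 = 10100000 (10xxxxxx ✓), payload 100000.
Concatenate: 01110100000 = 0x3A0 (11 bits → U+03A0).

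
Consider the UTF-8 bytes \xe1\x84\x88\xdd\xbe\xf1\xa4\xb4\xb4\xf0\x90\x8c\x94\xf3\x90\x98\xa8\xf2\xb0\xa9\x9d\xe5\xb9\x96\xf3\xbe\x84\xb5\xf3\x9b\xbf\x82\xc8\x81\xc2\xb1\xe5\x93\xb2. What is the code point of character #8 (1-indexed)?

U+FE135

Offset 0: leading byte 0xE1 = 11100001 → 3-byte char #1 = E1 84 88.
Offset 3: leading byte 0xDD = 11011101 → 2-byte char #2 = DD BE.
Offset 5: leading byte 0xF1 = 11110001 → 4-byte char #3 = F1 A4 B4 B4.
Offset 9: leading byte 0xF0 = 11110000 → 4-byte char #4 = F0 90 8C 94.
Offset 13: leading byte 0xF3 = 11110011 → 4-byte char #5 = F3 90 98 A8.
Offset 17: leading byte 0xF2 = 11110010 → 4-byte char #6 = F2 B0 A9 9D.
Offset 21: leading byte 0xE5 = 11100101 → 3-byte char #7 = E5 B9 96.
Offset 24: leading byte 0xF3 = 11110011 → 4-byte char #8 = F3 BE 84 B5.
Leading byte 0xF3 = 11110011 matches 11110xxx → 4-byte sequence.
Byte 1: 0xF3 = 11110011, payload 011 (3 bits).
Byte 2: 0xBE = 10111110 (10xxxxxx ✓), payload 111110.
Byte 3: 0x84 = 10000100 (10xxxxxx ✓), payload 000100.
Byte 4: 0xB5 = 10110101 (10xxxxxx ✓), payload 110101.
Concatenate: 011111110000100110101 = 0xFE135 (21 bits → U+FE135).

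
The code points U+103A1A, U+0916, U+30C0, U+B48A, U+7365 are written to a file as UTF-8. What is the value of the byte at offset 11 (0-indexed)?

0x92

U+103A1A → 4-byte form F4 83 A8 9A at offsets 0–3.
U+0916 → 3-byte form E0 A4 96 at offsets 4–6.
U+30C0 → 3-byte form E3 83 80 at offsets 7–9.
U+B48A → 3-byte form EB 92 8A at offsets 10–12.
Offset 11 falls in char 4's range; it's byte 2 of EB 92 8A = 0x92.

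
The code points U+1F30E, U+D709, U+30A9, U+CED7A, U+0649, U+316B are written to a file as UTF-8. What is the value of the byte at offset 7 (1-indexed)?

0x89

1-indexed offset 7 is 0-indexed offset 6.
U+1F30E → 4-byte form F0 9F 8C 8E at offsets 0–3.
U+D709 → 3-byte form ED 9C 89 at offsets 4–6.
Offset 6 falls in char 2's range; it's byte 3 of ED 9C 89 = 0x89.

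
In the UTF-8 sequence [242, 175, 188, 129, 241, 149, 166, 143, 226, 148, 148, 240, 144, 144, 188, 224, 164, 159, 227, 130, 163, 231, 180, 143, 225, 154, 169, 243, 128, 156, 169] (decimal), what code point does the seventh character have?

U+7D0F

Offset 0: leading byte 0xF2 = 11110010 → 4-byte char #1 = F2 AF BC 81.
Offset 4: leading byte 0xF1 = 11110001 → 4-byte char #2 = F1 95 A6 8F.
Offset 8: leading byte 0xE2 = 11100010 → 3-byte char #3 = E2 94 94.
Offset 11: leading byte 0xF0 = 11110000 → 4-byte char #4 = F0 90 90 BC.
Offset 15: leading byte 0xE0 = 11100000 → 3-byte char #5 = E0 A4 9F.
Offset 18: leading byte 0xE3 = 11100011 → 3-byte char #6 = E3 82 A3.
Offset 21: leading byte 0xE7 = 11100111 → 3-byte char #7 = E7 B4 8F.
Leading byte 0xE7 = 11100111 matches 1110xxxx → 3-byte sequence.
Byte 1: 0xE7 = 11100111, payload 0111 (4 bits).
Byte 2: 0xB4 = 10110100 (10xxxxxx ✓), payload 110100.
Byte 3: 0x8F = 10001111 (10xxxxxx ✓), payload 001111.
Concatenate: 0111110100001111 = 0x7D0F (16 bits → U+7D0F).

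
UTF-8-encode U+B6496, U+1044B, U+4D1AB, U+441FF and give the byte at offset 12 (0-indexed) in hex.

0xF1

U+B6496 → 4-byte form F2 B6 92 96 at offsets 0–3.
U+1044B → 4-byte form F0 90 91 8B at offsets 4–7.
U+4D1AB → 4-byte form F1 8D 86 AB at offsets 8–11.
U+441FF → 4-byte form F1 84 87 BF at offsets 12–15.
Offset 12 falls in char 4's range; it's byte 1 of F1 84 87 BF = 0xF1.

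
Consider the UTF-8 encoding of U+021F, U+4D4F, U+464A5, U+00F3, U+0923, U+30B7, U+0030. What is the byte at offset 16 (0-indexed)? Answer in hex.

0xB7

U+021F → 2-byte form C8 9F at offsets 0–1.
U+4D4F → 3-byte form E4 B5 8F at offsets 2–4.
U+464A5 → 4-byte form F1 86 92 A5 at offsets 5–8.
U+00F3 → 2-byte form C3 B3 at offsets 9–10.
U+0923 → 3-byte form E0 A4 A3 at offsets 11–13.
U+30B7 → 3-byte form E3 82 B7 at offsets 14–16.
Offset 16 falls in char 6's range; it's byte 3 of E3 82 B7 = 0xB7.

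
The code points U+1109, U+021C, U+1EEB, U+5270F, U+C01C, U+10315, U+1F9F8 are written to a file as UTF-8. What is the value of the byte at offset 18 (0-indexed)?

0x95

U+1109 → 3-byte form E1 84 89 at offsets 0–2.
U+021C → 2-byte form C8 9C at offsets 3–4.
U+1EEB → 3-byte form E1 BB AB at offsets 5–7.
U+5270F → 4-byte form F1 92 9C 8F at offsets 8–11.
U+C01C → 3-byte form EC 80 9C at offsets 12–14.
U+10315 → 4-byte form F0 90 8C 95 at offsets 15–18.
Offset 18 falls in char 6's range; it's byte 4 of F0 90 8C 95 = 0x95.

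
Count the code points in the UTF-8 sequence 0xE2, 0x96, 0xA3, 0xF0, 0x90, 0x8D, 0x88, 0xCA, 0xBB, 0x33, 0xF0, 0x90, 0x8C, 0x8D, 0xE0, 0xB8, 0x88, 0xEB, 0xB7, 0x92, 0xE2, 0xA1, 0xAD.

Byte at offset 0: 0xE2 = 11100010 → 3-byte char (#1). Advance 3.
Byte at offset 3: 0xF0 = 11110000 → 4-byte char (#2). Advance 4.
Byte at offset 7: 0xCA = 11001010 → 2-byte char (#3). Advance 2.
Byte at offset 9: 0x33 = 00110011 → 1-byte char (#4). Advance 1.
Byte at offset 10: 0xF0 = 11110000 → 4-byte char (#5). Advance 4.
Byte at offset 14: 0xE0 = 11100000 → 3-byte char (#6). Advance 3.
Byte at offset 17: 0xEB = 11101011 → 3-byte char (#7). Advance 3.
Byte at offset 20: 0xE2 = 11100010 → 3-byte char (#8). Advance 3.
Reached end at offset 23 after 8 code points.

8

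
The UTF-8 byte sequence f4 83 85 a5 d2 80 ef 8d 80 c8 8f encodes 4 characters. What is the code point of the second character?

Offset 0: leading byte 0xF4 = 11110100 → 4-byte char #1 = F4 83 85 A5.
Offset 4: leading byte 0xD2 = 11010010 → 2-byte char #2 = D2 80.
Leading byte 0xD2 = 11010010 matches 110xxxxx → 2-byte sequence.
Byte 1: 0xD2 = 11010010, payload 10010 (5 bits).
Byte 2: 0x80 = 10000000 (10xxxxxx ✓), payload 000000.
Concatenate: 10010000000 = 0x480 (11 bits → U+0480).

U+0480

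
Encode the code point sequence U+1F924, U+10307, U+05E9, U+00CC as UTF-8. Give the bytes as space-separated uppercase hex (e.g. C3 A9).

U+1F924: 4-byte form → F0 9F A4 A4.
U+10307: 4-byte form → F0 90 8C 87.
U+05E9: 2-byte form → D7 A9.
U+00CC: 2-byte form → C3 8C.
Concatenated (12 bytes): F0 9F A4 A4 F0 90 8C 87 D7 A9 C3 8C.

F0 9F A4 A4 F0 90 8C 87 D7 A9 C3 8C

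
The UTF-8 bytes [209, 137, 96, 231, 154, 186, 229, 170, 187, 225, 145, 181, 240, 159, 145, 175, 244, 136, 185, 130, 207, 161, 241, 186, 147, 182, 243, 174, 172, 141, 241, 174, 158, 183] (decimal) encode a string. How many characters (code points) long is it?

11

Byte at offset 0: 0xD1 = 11010001 → 2-byte char (#1). Advance 2.
Byte at offset 2: 0x60 = 01100000 → 1-byte char (#2). Advance 1.
Byte at offset 3: 0xE7 = 11100111 → 3-byte char (#3). Advance 3.
Byte at offset 6: 0xE5 = 11100101 → 3-byte char (#4). Advance 3.
Byte at offset 9: 0xE1 = 11100001 → 3-byte char (#5). Advance 3.
Byte at offset 12: 0xF0 = 11110000 → 4-byte char (#6). Advance 4.
Byte at offset 16: 0xF4 = 11110100 → 4-byte char (#7). Advance 4.
Byte at offset 20: 0xCF = 11001111 → 2-byte char (#8). Advance 2.
Byte at offset 22: 0xF1 = 11110001 → 4-byte char (#9). Advance 4.
Byte at offset 26: 0xF3 = 11110011 → 4-byte char (#10). Advance 4.
Byte at offset 30: 0xF1 = 11110001 → 4-byte char (#11). Advance 4.
Reached end at offset 34 after 11 code points.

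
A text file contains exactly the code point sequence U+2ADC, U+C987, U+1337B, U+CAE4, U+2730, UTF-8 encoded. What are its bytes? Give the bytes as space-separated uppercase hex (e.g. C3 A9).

U+2ADC: 3-byte form → E2 AB 9C.
U+C987: 3-byte form → EC A6 87.
U+1337B: 4-byte form → F0 93 8D BB.
U+CAE4: 3-byte form → EC AB A4.
U+2730: 3-byte form → E2 9C B0.
Concatenated (16 bytes): E2 AB 9C EC A6 87 F0 93 8D BB EC AB A4 E2 9C B0.

E2 AB 9C EC A6 87 F0 93 8D BB EC AB A4 E2 9C B0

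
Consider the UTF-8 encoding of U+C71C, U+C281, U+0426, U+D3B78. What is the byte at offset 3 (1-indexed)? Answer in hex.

1-indexed offset 3 is 0-indexed offset 2.
U+C71C → 3-byte form EC 9C 9C at offsets 0–2.
Offset 2 falls in char 1's range; it's byte 3 of EC 9C 9C = 0x9C.

0x9C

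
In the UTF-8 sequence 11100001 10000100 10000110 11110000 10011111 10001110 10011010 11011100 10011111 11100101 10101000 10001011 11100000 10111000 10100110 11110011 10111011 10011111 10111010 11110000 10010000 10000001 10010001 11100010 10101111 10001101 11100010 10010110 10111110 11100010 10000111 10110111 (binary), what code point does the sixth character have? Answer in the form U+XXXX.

Offset 0: leading byte 0xE1 = 11100001 → 3-byte char #1 = E1 84 86.
Offset 3: leading byte 0xF0 = 11110000 → 4-byte char #2 = F0 9F 8E 9A.
Offset 7: leading byte 0xDC = 11011100 → 2-byte char #3 = DC 9F.
Offset 9: leading byte 0xE5 = 11100101 → 3-byte char #4 = E5 A8 8B.
Offset 12: leading byte 0xE0 = 11100000 → 3-byte char #5 = E0 B8 A6.
Offset 15: leading byte 0xF3 = 11110011 → 4-byte char #6 = F3 BB 9F BA.
Leading byte 0xF3 = 11110011 matches 11110xxx → 4-byte sequence.
Byte 1: 0xF3 = 11110011, payload 011 (3 bits).
Byte 2: 0xBB = 10111011 (10xxxxxx ✓), payload 111011.
Byte 3: 0x9F = 10011111 (10xxxxxx ✓), payload 011111.
Byte 4: 0xBA = 10111010 (10xxxxxx ✓), payload 111010.
Concatenate: 011111011011111111010 = 0xFB7FA (21 bits → U+FB7FA).

U+FB7FA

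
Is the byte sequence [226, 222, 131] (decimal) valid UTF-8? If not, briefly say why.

invalid (non-continuation byte where continuation expected)

Leading byte 0xE2 = 11100010 → 3-byte form.
Byte 2 is 0xDE = 11011110, which is not 10xxxxxx — expected a continuation byte.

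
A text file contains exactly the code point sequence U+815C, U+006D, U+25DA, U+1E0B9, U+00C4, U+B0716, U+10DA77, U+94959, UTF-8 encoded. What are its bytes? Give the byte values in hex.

U+815C: 3-byte form → E8 85 9C.
U+006D: 1-byte form → 6D.
U+25DA: 3-byte form → E2 97 9A.
U+1E0B9: 4-byte form → F0 9E 82 B9.
U+00C4: 2-byte form → C3 84.
U+B0716: 4-byte form → F2 B0 9C 96.
U+10DA77: 4-byte form → F4 8D A9 B7.
U+94959: 4-byte form → F2 94 A5 99.
Concatenated (25 bytes): E8 85 9C 6D E2 97 9A F0 9E 82 B9 C3 84 F2 B0 9C 96 F4 8D A9 B7 F2 94 A5 99.

E8 85 9C 6D E2 97 9A F0 9E 82 B9 C3 84 F2 B0 9C 96 F4 8D A9 B7 F2 94 A5 99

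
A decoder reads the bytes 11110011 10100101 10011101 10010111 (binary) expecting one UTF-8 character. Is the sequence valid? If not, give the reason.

Leading byte 0xF3 = 11110011 → 4-byte form.
Continuation bytes 0xA5=10100101, 0x9D=10011101, 0x97=10010111 all match 10xxxxxx.
Decoded value 0xE5757 is ≥ 0x10000 (shortest form) and not a surrogate.

valid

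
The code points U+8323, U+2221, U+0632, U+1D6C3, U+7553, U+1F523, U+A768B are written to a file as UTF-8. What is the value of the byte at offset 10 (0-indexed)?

0x9B

U+8323 → 3-byte form E8 8C A3 at offsets 0–2.
U+2221 → 3-byte form E2 88 A1 at offsets 3–5.
U+0632 → 2-byte form D8 B2 at offsets 6–7.
U+1D6C3 → 4-byte form F0 9D 9B 83 at offsets 8–11.
Offset 10 falls in char 4's range; it's byte 3 of F0 9D 9B 83 = 0x9B.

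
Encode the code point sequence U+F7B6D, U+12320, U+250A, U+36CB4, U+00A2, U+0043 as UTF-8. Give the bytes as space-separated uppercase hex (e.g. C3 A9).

U+F7B6D: 4-byte form → F3 B7 AD AD.
U+12320: 4-byte form → F0 92 8C A0.
U+250A: 3-byte form → E2 94 8A.
U+36CB4: 4-byte form → F0 B6 B2 B4.
U+00A2: 2-byte form → C2 A2.
U+0043: 1-byte form → 43.
Concatenated (18 bytes): F3 B7 AD AD F0 92 8C A0 E2 94 8A F0 B6 B2 B4 C2 A2 43.

F3 B7 AD AD F0 92 8C A0 E2 94 8A F0 B6 B2 B4 C2 A2 43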